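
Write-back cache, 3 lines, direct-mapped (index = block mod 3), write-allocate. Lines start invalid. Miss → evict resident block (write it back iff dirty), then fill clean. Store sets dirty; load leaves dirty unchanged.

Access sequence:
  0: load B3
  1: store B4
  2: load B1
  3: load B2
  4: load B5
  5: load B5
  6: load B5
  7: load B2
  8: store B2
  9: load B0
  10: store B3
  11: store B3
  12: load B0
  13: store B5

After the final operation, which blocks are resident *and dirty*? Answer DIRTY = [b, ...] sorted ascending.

0: R B3 → L0 miss [-]
1: W B4 → L1 miss [D]
2: R B1 → L1 miss wb→B4 [-]
3: R B2 → L2 miss [-]
4: R B5 → L2 miss [-]
5: R B5 → L2 hit [-]
6: R B5 → L2 hit [-]
7: R B2 → L2 miss [-]
8: W B2 → L2 hit [D]
9: R B0 → L0 miss [-]
10: W B3 → L0 miss [D]
11: W B3 → L0 hit [D]
12: R B0 → L0 miss wb→B3 [-]
13: W B5 → L2 miss wb→B2 [D]

DIRTY = [5]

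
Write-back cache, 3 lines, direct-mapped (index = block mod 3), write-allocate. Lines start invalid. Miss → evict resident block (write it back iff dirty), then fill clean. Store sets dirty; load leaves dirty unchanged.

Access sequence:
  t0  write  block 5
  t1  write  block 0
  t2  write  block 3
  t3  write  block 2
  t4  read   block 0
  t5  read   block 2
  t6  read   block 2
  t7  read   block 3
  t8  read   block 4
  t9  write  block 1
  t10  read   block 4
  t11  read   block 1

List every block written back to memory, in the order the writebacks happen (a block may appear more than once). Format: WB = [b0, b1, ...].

  0 | W B5 → L2 miss [D]
  1 | W B0 → L0 miss [D]
  2 | W B3 → L0 miss wb→B0 [D]
  3 | W B2 → L2 miss wb→B5 [D]
  4 | R B0 → L0 miss wb→B3 [-]
  5 | R B2 → L2 hit [D]
  6 | R B2 → L2 hit [D]
  7 | R B3 → L0 miss [-]
  8 | R B4 → L1 miss [-]
  9 | W B1 → L1 miss [D]
  10 | R B4 → L1 miss wb→B1 [-]
  11 | R B1 → L1 miss [-]

WB = [0, 5, 3, 1]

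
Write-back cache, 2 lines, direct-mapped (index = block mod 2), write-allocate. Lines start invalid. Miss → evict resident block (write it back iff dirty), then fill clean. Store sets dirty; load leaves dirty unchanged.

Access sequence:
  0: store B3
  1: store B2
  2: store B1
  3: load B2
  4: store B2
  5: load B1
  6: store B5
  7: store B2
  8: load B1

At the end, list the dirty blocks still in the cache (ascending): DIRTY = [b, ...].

  0 | W B3 → L1 miss [D]
  1 | W B2 → L0 miss [D]
  2 | W B1 → L1 miss wb→B3 [D]
  3 | R B2 → L0 hit [D]
  4 | W B2 → L0 hit [D]
  5 | R B1 → L1 hit [D]
  6 | W B5 → L1 miss wb→B1 [D]
  7 | W B2 → L0 hit [D]
  8 | R B1 → L1 miss wb→B5 [-]

DIRTY = [2]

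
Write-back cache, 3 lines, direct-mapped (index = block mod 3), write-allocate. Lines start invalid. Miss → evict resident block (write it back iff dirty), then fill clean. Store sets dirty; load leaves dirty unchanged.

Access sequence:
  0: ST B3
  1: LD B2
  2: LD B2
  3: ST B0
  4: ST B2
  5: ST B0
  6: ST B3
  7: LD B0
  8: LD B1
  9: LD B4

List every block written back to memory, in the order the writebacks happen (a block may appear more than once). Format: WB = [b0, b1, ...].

WB = [3, 0, 3]

0: W B3 -> L0 miss  d=D]
1: R B2 -> L2 miss  d=-]
2: R B2 -> L2 hit  d=-]
3: W B0 -> L0 miss wb->B3  d=D]
4: W B2 -> L2 hit  d=D]
5: W B0 -> L0 hit  d=D]
6: W B3 -> L0 miss wb->B0  d=D]
7: R B0 -> L0 miss wb->B3  d=-]
8: R B1 -> L1 miss  d=-]
9: R B4 -> L1 miss  d=-]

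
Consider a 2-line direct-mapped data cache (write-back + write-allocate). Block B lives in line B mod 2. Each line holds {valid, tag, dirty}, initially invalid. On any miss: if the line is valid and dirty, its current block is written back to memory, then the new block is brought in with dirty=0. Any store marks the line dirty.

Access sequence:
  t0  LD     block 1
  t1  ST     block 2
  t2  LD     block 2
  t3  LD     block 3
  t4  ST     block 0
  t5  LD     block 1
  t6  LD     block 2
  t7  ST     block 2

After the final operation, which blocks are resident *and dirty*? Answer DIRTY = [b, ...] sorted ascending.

0: R B1 -> L1 miss  d=-]
1: W B2 -> L0 miss  d=D]
2: R B2 -> L0 hit  d=D]
3: R B3 -> L1 miss  d=-]
4: W B0 -> L0 miss wb->B2  d=D]
5: R B1 -> L1 miss  d=-]
6: R B2 -> L0 miss wb->B0  d=-]
7: W B2 -> L0 hit  d=D]

DIRTY = [2]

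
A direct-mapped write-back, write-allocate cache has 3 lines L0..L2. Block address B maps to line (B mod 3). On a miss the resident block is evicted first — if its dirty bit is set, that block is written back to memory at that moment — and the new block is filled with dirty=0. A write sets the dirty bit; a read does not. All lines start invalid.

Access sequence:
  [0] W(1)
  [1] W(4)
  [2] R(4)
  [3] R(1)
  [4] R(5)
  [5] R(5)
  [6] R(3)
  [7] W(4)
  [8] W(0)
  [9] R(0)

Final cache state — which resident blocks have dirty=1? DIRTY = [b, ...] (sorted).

DIRTY = [0, 4]

0: W B1 -> L1 miss  d=D]
1: W B4 -> L1 miss wb->B1  d=D]
2: R B4 -> L1 hit  d=D]
3: R B1 -> L1 miss wb->B4  d=-]
4: R B5 -> L2 miss  d=-]
5: R B5 -> L2 hit  d=-]
6: R B3 -> L0 miss  d=-]
7: W B4 -> L1 miss  d=D]
8: W B0 -> L0 miss  d=D]
9: R B0 -> L0 hit  d=D]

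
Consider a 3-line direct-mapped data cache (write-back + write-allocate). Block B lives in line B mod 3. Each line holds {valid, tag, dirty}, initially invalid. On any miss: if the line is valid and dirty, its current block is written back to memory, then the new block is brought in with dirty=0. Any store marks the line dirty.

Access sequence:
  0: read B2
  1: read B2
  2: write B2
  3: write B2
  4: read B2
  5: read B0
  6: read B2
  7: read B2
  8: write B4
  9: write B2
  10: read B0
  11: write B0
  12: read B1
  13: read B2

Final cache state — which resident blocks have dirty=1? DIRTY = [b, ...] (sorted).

DIRTY = [0, 2]

0: R B2 -> L2 miss  d=-]
1: R B2 -> L2 hit  d=-]
2: W B2 -> L2 hit  d=D]
3: W B2 -> L2 hit  d=D]
4: R B2 -> L2 hit  d=D]
5: R B0 -> L0 miss  d=-]
6: R B2 -> L2 hit  d=D]
7: R B2 -> L2 hit  d=D]
8: W B4 -> L1 miss  d=D]
9: W B2 -> L2 hit  d=D]
10: R B0 -> L0 hit  d=-]
11: W B0 -> L0 hit  d=D]
12: R B1 -> L1 miss wb->B4  d=-]
13: R B2 -> L2 hit  d=D]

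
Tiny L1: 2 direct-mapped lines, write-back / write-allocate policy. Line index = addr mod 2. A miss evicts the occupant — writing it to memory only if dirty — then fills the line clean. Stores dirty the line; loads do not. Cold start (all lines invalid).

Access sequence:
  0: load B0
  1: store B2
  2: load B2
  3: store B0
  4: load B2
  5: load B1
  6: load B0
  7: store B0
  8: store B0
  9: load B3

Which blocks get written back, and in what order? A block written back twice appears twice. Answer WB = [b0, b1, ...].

0: R B0 → L0 miss [-]
1: W B2 → L0 miss [D]
2: R B2 → L0 hit [D]
3: W B0 → L0 miss wb→B2 [D]
4: R B2 → L0 miss wb→B0 [-]
5: R B1 → L1 miss [-]
6: R B0 → L0 miss [-]
7: W B0 → L0 hit [D]
8: W B0 → L0 hit [D]
9: R B3 → L1 miss [-]

WB = [2, 0]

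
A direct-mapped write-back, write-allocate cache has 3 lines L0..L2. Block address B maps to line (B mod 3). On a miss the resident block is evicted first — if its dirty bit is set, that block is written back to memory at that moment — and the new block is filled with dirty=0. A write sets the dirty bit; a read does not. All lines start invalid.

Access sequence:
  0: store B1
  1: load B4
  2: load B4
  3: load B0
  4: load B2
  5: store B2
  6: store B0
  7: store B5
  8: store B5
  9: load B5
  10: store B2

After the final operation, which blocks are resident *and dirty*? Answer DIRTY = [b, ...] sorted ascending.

0: W B1 -> L1 miss  d=D]
1: R B4 -> L1 miss wb->B1  d=-]
2: R B4 -> L1 hit  d=-]
3: R B0 -> L0 miss  d=-]
4: R B2 -> L2 miss  d=-]
5: W B2 -> L2 hit  d=D]
6: W B0 -> L0 hit  d=D]
7: W B5 -> L2 miss wb->B2  d=D]
8: W B5 -> L2 hit  d=D]
9: R B5 -> L2 hit  d=D]
10: W B2 -> L2 miss wb->B5  d=D]

DIRTY = [0, 2]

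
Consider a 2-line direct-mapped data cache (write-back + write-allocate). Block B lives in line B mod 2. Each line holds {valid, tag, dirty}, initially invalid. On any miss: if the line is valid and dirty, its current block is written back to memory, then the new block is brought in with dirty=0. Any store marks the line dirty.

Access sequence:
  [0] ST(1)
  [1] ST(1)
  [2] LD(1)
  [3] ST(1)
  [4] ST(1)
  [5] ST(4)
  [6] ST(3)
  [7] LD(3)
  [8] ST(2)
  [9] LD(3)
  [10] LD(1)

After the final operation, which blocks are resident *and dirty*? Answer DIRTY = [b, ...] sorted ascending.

0: W B1 → L1 miss [D]
1: W B1 → L1 hit [D]
2: R B1 → L1 hit [D]
3: W B1 → L1 hit [D]
4: W B1 → L1 hit [D]
5: W B4 → L0 miss [D]
6: W B3 → L1 miss wb→B1 [D]
7: R B3 → L1 hit [D]
8: W B2 → L0 miss wb→B4 [D]
9: R B3 → L1 hit [D]
10: R B1 → L1 miss wb→B3 [-]

DIRTY = [2]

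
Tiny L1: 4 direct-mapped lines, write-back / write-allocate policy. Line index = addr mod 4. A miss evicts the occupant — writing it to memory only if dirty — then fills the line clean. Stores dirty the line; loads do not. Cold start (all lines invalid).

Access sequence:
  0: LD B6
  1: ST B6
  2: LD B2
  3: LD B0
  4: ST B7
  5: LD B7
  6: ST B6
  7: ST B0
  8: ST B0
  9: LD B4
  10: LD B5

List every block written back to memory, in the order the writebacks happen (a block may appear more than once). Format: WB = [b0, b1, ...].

WB = [6, 0]

0: R B6 → L2 miss [-]
1: W B6 → L2 hit [D]
2: R B2 → L2 miss wb→B6 [-]
3: R B0 → L0 miss [-]
4: W B7 → L3 miss [D]
5: R B7 → L3 hit [D]
6: W B6 → L2 miss [D]
7: W B0 → L0 hit [D]
8: W B0 → L0 hit [D]
9: R B4 → L0 miss wb→B0 [-]
10: R B5 → L1 miss [-]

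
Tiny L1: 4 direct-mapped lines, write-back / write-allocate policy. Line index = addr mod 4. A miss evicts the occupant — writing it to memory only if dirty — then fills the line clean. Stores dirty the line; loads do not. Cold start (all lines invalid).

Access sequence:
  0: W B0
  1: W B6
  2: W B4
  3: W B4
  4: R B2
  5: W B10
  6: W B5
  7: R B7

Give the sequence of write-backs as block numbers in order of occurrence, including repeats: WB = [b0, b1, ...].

  0 | W B0 → L0 miss [D]
  1 | W B6 → L2 miss [D]
  2 | W B4 → L0 miss wb→B0 [D]
  3 | W B4 → L0 hit [D]
  4 | R B2 → L2 miss wb→B6 [-]
  5 | W B10 → L2 miss [D]
  6 | W B5 → L1 miss [D]
  7 | R B7 → L3 miss [-]

WB = [0, 6]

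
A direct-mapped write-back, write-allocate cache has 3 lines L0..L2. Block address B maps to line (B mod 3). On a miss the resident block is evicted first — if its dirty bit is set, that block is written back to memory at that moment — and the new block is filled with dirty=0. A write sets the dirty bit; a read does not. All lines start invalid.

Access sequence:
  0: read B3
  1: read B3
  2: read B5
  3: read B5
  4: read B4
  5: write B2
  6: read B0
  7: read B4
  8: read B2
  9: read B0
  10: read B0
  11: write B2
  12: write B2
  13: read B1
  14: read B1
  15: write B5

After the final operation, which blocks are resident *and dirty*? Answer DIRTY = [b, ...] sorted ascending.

0: R B3 -> L0 miss  d=-]
1: R B3 -> L0 hit  d=-]
2: R B5 -> L2 miss  d=-]
3: R B5 -> L2 hit  d=-]
4: R B4 -> L1 miss  d=-]
5: W B2 -> L2 miss  d=D]
6: R B0 -> L0 miss  d=-]
7: R B4 -> L1 hit  d=-]
8: R B2 -> L2 hit  d=D]
9: R B0 -> L0 hit  d=-]
10: R B0 -> L0 hit  d=-]
11: W B2 -> L2 hit  d=D]
12: W B2 -> L2 hit  d=D]
13: R B1 -> L1 miss  d=-]
14: R B1 -> L1 hit  d=-]
15: W B5 -> L2 miss wb->B2  d=D]

DIRTY = [5]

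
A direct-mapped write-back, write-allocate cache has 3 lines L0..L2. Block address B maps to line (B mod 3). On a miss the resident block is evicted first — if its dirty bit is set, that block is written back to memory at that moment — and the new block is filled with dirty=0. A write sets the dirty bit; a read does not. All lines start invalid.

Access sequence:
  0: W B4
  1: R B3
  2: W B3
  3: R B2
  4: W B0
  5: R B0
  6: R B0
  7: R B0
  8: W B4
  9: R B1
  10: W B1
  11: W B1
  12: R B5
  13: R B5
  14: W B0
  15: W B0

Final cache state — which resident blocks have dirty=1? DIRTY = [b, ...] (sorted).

DIRTY = [0, 1]

0: W B4 → L1 miss [D]
1: R B3 → L0 miss [-]
2: W B3 → L0 hit [D]
3: R B2 → L2 miss [-]
4: W B0 → L0 miss wb→B3 [D]
5: R B0 → L0 hit [D]
6: R B0 → L0 hit [D]
7: R B0 → L0 hit [D]
8: W B4 → L1 hit [D]
9: R B1 → L1 miss wb→B4 [-]
10: W B1 → L1 hit [D]
11: W B1 → L1 hit [D]
12: R B5 → L2 miss [-]
13: R B5 → L2 hit [-]
14: W B0 → L0 hit [D]
15: W B0 → L0 hit [D]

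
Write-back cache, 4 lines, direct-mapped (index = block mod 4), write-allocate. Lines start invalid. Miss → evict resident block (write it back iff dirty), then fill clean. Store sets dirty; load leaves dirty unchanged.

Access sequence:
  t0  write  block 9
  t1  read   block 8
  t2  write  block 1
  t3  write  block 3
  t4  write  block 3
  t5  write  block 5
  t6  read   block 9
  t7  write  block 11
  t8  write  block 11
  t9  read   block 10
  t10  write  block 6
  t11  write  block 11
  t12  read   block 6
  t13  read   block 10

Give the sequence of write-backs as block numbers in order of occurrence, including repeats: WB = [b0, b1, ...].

WB = [9, 1, 5, 3, 6]

0: W B9 -> L1 miss  d=D]
1: R B8 -> L0 miss  d=-]
2: W B1 -> L1 miss wb->B9  d=D]
3: W B3 -> L3 miss  d=D]
4: W B3 -> L3 hit  d=D]
5: W B5 -> L1 miss wb->B1  d=D]
6: R B9 -> L1 miss wb->B5  d=-]
7: W B11 -> L3 miss wb->B3  d=D]
8: W B11 -> L3 hit  d=D]
9: R B10 -> L2 miss  d=-]
10: W B6 -> L2 miss  d=D]
11: W B11 -> L3 hit  d=D]
12: R B6 -> L2 hit  d=D]
13: R B10 -> L2 miss wb->B6  d=-]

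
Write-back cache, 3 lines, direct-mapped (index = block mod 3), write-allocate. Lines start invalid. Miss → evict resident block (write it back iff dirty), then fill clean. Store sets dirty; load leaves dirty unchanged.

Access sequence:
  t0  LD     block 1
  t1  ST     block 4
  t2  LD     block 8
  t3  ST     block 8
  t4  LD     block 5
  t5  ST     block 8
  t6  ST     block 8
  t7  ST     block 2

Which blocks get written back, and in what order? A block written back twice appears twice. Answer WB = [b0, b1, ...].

WB = [8, 8]

  0 | R B1 → L1 miss [-]
  1 | W B4 → L1 miss [D]
  2 | R B8 → L2 miss [-]
  3 | W B8 → L2 hit [D]
  4 | R B5 → L2 miss wb→B8 [-]
  5 | W B8 → L2 miss [D]
  6 | W B8 → L2 hit [D]
  7 | W B2 → L2 miss wb→B8 [D]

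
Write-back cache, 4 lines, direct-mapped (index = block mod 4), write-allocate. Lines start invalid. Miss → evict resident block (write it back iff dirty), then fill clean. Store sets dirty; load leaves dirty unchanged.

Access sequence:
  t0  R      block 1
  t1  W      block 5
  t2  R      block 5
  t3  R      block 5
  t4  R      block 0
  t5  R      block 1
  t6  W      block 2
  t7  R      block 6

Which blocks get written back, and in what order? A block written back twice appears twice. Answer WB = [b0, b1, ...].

WB = [5, 2]

0: R B1 -> L1 miss  d=-]
1: W B5 -> L1 miss  d=D]
2: R B5 -> L1 hit  d=D]
3: R B5 -> L1 hit  d=D]
4: R B0 -> L0 miss  d=-]
5: R B1 -> L1 miss wb->B5  d=-]
6: W B2 -> L2 miss  d=D]
7: R B6 -> L2 miss wb->B2  d=-]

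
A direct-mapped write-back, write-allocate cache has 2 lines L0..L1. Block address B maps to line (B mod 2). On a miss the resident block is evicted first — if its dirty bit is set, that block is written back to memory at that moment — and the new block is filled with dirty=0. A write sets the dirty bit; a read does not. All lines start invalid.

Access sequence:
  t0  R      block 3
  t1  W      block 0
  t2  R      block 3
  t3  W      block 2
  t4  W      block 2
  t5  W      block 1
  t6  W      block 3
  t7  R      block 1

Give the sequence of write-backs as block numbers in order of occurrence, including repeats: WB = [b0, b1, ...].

0: R B3 -> L1 miss  d=-]
1: W B0 -> L0 miss  d=D]
2: R B3 -> L1 hit  d=-]
3: W B2 -> L0 miss wb->B0  d=D]
4: W B2 -> L0 hit  d=D]
5: W B1 -> L1 miss  d=D]
6: W B3 -> L1 miss wb->B1  d=D]
7: R B1 -> L1 miss wb->B3  d=-]

WB = [0, 1, 3]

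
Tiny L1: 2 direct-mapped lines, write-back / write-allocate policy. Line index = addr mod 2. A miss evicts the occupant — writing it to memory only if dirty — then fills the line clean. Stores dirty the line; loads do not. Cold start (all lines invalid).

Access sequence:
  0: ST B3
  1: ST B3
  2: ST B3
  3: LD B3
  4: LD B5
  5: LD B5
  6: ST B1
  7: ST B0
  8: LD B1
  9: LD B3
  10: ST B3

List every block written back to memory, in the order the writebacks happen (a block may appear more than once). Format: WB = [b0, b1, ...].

0: W B3 → L1 miss [D]
1: W B3 → L1 hit [D]
2: W B3 → L1 hit [D]
3: R B3 → L1 hit [D]
4: R B5 → L1 miss wb→B3 [-]
5: R B5 → L1 hit [-]
6: W B1 → L1 miss [D]
7: W B0 → L0 miss [D]
8: R B1 → L1 hit [D]
9: R B3 → L1 miss wb→B1 [-]
10: W B3 → L1 hit [D]

WB = [3, 1]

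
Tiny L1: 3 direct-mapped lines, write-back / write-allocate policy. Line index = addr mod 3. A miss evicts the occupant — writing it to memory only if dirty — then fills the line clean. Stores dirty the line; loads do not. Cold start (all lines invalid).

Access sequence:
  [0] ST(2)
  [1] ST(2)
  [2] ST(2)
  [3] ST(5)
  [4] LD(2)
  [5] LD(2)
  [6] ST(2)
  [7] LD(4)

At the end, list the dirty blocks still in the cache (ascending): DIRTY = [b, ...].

0: W B2 → L2 miss [D]
1: W B2 → L2 hit [D]
2: W B2 → L2 hit [D]
3: W B5 → L2 miss wb→B2 [D]
4: R B2 → L2 miss wb→B5 [-]
5: R B2 → L2 hit [-]
6: W B2 → L2 hit [D]
7: R B4 → L1 miss [-]

DIRTY = [2]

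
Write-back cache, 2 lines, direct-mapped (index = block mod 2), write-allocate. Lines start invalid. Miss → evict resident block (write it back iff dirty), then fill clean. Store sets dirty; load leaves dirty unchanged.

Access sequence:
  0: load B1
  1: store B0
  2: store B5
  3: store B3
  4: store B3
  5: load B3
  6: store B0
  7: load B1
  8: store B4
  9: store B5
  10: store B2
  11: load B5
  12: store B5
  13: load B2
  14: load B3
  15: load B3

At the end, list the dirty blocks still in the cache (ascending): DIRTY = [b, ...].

DIRTY = [2]

0: R B1 → L1 miss [-]
1: W B0 → L0 miss [D]
2: W B5 → L1 miss [D]
3: W B3 → L1 miss wb→B5 [D]
4: W B3 → L1 hit [D]
5: R B3 → L1 hit [D]
6: W B0 → L0 hit [D]
7: R B1 → L1 miss wb→B3 [-]
8: W B4 → L0 miss wb→B0 [D]
9: W B5 → L1 miss [D]
10: W B2 → L0 miss wb→B4 [D]
11: R B5 → L1 hit [D]
12: W B5 → L1 hit [D]
13: R B2 → L0 hit [D]
14: R B3 → L1 miss wb→B5 [-]
15: R B3 → L1 hit [-]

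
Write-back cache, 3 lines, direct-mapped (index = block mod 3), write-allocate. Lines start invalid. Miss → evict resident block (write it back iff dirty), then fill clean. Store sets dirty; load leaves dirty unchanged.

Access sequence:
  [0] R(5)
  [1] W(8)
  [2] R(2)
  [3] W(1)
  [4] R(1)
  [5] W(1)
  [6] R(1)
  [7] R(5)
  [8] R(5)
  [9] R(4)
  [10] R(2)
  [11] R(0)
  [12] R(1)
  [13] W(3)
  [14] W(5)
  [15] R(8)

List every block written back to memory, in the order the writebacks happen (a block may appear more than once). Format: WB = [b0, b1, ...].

WB = [8, 1, 5]

  0 | R B5 → L2 miss [-]
  1 | W B8 → L2 miss [D]
  2 | R B2 → L2 miss wb→B8 [-]
  3 | W B1 → L1 miss [D]
  4 | R B1 → L1 hit [D]
  5 | W B1 → L1 hit [D]
  6 | R B1 → L1 hit [D]
  7 | R B5 → L2 miss [-]
  8 | R B5 → L2 hit [-]
  9 | R B4 → L1 miss wb→B1 [-]
  10 | R B2 → L2 miss [-]
  11 | R B0 → L0 miss [-]
  12 | R B1 → L1 miss [-]
  13 | W B3 → L0 miss [D]
  14 | W B5 → L2 miss [D]
  15 | R B8 → L2 miss wb→B5 [-]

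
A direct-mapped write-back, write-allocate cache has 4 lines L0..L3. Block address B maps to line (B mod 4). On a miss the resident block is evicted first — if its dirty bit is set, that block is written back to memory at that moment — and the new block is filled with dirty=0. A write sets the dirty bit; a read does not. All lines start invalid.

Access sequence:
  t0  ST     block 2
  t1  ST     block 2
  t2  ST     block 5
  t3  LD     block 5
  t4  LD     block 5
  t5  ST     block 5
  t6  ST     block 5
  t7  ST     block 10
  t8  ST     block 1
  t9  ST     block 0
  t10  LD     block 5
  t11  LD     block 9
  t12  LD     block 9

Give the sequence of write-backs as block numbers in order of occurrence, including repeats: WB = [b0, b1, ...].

WB = [2, 5, 1]

  0 | W B2 → L2 miss [D]
  1 | W B2 → L2 hit [D]
  2 | W B5 → L1 miss [D]
  3 | R B5 → L1 hit [D]
  4 | R B5 → L1 hit [D]
  5 | W B5 → L1 hit [D]
  6 | W B5 → L1 hit [D]
  7 | W B10 → L2 miss wb→B2 [D]
  8 | W B1 → L1 miss wb→B5 [D]
  9 | W B0 → L0 miss [D]
  10 | R B5 → L1 miss wb→B1 [-]
  11 | R B9 → L1 miss [-]
  12 | R B9 → L1 hit [-]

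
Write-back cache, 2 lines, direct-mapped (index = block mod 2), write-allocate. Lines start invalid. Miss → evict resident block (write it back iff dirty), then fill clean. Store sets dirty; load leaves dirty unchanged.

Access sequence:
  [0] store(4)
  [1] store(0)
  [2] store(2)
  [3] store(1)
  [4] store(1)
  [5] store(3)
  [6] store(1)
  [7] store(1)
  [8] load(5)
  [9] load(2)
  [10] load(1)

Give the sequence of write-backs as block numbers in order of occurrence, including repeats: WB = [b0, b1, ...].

WB = [4, 0, 1, 3, 1]

  0 | W B4 → L0 miss [D]
  1 | W B0 → L0 miss wb→B4 [D]
  2 | W B2 → L0 miss wb→B0 [D]
  3 | W B1 → L1 miss [D]
  4 | W B1 → L1 hit [D]
  5 | W B3 → L1 miss wb→B1 [D]
  6 | W B1 → L1 miss wb→B3 [D]
  7 | W B1 → L1 hit [D]
  8 | R B5 → L1 miss wb→B1 [-]
  9 | R B2 → L0 hit [D]
  10 | R B1 → L1 miss [-]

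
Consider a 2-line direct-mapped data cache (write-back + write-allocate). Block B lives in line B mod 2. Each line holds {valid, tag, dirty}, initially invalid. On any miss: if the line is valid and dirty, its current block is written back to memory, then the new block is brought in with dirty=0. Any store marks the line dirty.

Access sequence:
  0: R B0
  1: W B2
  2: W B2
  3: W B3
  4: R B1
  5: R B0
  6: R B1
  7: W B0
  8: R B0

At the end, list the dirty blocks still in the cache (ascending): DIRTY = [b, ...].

  0 | R B0 → L0 miss [-]
  1 | W B2 → L0 miss [D]
  2 | W B2 → L0 hit [D]
  3 | W B3 → L1 miss [D]
  4 | R B1 → L1 miss wb→B3 [-]
  5 | R B0 → L0 miss wb→B2 [-]
  6 | R B1 → L1 hit [-]
  7 | W B0 → L0 hit [D]
  8 | R B0 → L0 hit [D]

DIRTY = [0]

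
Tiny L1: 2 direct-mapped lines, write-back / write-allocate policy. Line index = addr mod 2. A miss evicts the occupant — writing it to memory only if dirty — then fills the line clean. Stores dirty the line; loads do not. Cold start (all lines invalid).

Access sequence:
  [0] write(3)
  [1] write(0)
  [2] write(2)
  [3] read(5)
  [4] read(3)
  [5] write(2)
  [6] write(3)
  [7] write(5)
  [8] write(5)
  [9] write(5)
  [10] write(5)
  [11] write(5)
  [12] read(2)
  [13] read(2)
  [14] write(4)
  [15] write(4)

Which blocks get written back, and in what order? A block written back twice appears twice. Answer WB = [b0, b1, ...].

WB = [0, 3, 3, 2]

  0 | W B3 → L1 miss [D]
  1 | W B0 → L0 miss [D]
  2 | W B2 → L0 miss wb→B0 [D]
  3 | R B5 → L1 miss wb→B3 [-]
  4 | R B3 → L1 miss [-]
  5 | W B2 → L0 hit [D]
  6 | W B3 → L1 hit [D]
  7 | W B5 → L1 miss wb→B3 [D]
  8 | W B5 → L1 hit [D]
  9 | W B5 → L1 hit [D]
  10 | W B5 → L1 hit [D]
  11 | W B5 → L1 hit [D]
  12 | R B2 → L0 hit [D]
  13 | R B2 → L0 hit [D]
  14 | W B4 → L0 miss wb→B2 [D]
  15 | W B4 → L0 hit [D]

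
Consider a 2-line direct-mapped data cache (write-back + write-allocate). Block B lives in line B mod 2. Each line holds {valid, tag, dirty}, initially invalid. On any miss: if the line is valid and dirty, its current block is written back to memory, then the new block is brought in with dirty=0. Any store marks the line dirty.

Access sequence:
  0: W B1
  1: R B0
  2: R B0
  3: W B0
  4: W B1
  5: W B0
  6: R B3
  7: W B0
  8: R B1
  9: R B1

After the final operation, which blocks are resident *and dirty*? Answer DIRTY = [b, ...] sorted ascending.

0: W B1 → L1 miss [D]
1: R B0 → L0 miss [-]
2: R B0 → L0 hit [-]
3: W B0 → L0 hit [D]
4: W B1 → L1 hit [D]
5: W B0 → L0 hit [D]
6: R B3 → L1 miss wb→B1 [-]
7: W B0 → L0 hit [D]
8: R B1 → L1 miss [-]
9: R B1 → L1 hit [-]

DIRTY = [0]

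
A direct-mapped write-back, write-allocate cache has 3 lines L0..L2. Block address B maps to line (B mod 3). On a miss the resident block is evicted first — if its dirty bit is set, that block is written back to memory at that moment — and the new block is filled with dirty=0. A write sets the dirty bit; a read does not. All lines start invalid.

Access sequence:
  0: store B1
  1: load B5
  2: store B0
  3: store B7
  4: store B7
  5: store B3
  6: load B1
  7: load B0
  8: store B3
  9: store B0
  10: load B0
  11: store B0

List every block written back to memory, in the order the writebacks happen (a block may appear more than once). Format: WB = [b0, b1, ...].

WB = [1, 0, 7, 3, 3]

0: W B1 → L1 miss [D]
1: R B5 → L2 miss [-]
2: W B0 → L0 miss [D]
3: W B7 → L1 miss wb→B1 [D]
4: W B7 → L1 hit [D]
5: W B3 → L0 miss wb→B0 [D]
6: R B1 → L1 miss wb→B7 [-]
7: R B0 → L0 miss wb→B3 [-]
8: W B3 → L0 miss [D]
9: W B0 → L0 miss wb→B3 [D]
10: R B0 → L0 hit [D]
11: W B0 → L0 hit [D]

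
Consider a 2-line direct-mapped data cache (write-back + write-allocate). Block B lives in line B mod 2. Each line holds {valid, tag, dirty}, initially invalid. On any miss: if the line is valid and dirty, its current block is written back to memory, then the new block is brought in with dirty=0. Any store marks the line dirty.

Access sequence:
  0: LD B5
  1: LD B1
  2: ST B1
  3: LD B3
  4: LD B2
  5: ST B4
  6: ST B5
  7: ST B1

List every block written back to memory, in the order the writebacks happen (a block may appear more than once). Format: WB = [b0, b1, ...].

0: R B5 → L1 miss [-]
1: R B1 → L1 miss [-]
2: W B1 → L1 hit [D]
3: R B3 → L1 miss wb→B1 [-]
4: R B2 → L0 miss [-]
5: W B4 → L0 miss [D]
6: W B5 → L1 miss [D]
7: W B1 → L1 miss wb→B5 [D]

WB = [1, 5]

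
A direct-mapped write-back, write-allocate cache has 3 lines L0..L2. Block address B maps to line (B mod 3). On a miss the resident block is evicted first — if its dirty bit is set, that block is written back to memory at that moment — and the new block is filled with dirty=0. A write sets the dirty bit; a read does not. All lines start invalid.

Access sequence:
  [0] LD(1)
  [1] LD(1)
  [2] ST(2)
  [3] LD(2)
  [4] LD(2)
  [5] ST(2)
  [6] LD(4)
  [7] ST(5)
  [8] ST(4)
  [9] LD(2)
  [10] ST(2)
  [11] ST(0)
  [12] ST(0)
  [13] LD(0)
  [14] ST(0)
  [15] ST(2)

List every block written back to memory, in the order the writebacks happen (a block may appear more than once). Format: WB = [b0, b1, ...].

  0 | R B1 → L1 miss [-]
  1 | R B1 → L1 hit [-]
  2 | W B2 → L2 miss [D]
  3 | R B2 → L2 hit [D]
  4 | R B2 → L2 hit [D]
  5 | W B2 → L2 hit [D]
  6 | R B4 → L1 miss [-]
  7 | W B5 → L2 miss wb→B2 [D]
  8 | W B4 → L1 hit [D]
  9 | R B2 → L2 miss wb→B5 [-]
  10 | W B2 → L2 hit [D]
  11 | W B0 → L0 miss [D]
  12 | W B0 → L0 hit [D]
  13 | R B0 → L0 hit [D]
  14 | W B0 → L0 hit [D]
  15 | W B2 → L2 hit [D]

WB = [2, 5]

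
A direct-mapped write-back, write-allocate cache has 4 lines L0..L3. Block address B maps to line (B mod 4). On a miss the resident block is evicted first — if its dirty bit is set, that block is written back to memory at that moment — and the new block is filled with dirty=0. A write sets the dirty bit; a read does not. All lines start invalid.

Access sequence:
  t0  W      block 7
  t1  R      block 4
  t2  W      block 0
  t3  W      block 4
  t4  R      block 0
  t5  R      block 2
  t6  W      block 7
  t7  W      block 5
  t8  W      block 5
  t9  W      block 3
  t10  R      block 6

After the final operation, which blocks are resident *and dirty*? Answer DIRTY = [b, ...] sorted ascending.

0: W B7 -> L3 miss  d=D]
1: R B4 -> L0 miss  d=-]
2: W B0 -> L0 miss  d=D]
3: W B4 -> L0 miss wb->B0  d=D]
4: R B0 -> L0 miss wb->B4  d=-]
5: R B2 -> L2 miss  d=-]
6: W B7 -> L3 hit  d=D]
7: W B5 -> L1 miss  d=D]
8: W B5 -> L1 hit  d=D]
9: W B3 -> L3 miss wb->B7  d=D]
10: R B6 -> L2 miss  d=-]

DIRTY = [3, 5]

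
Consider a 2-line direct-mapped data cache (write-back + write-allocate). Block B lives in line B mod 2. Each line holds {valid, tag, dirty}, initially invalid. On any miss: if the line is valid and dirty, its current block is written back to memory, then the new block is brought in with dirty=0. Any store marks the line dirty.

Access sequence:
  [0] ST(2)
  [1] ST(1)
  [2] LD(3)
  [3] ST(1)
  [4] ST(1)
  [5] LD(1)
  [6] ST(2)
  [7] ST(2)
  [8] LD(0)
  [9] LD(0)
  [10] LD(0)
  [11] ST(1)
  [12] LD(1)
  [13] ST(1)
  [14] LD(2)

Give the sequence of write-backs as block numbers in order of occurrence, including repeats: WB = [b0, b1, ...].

0: W B2 → L0 miss [D]
1: W B1 → L1 miss [D]
2: R B3 → L1 miss wb→B1 [-]
3: W B1 → L1 miss [D]
4: W B1 → L1 hit [D]
5: R B1 → L1 hit [D]
6: W B2 → L0 hit [D]
7: W B2 → L0 hit [D]
8: R B0 → L0 miss wb→B2 [-]
9: R B0 → L0 hit [-]
10: R B0 → L0 hit [-]
11: W B1 → L1 hit [D]
12: R B1 → L1 hit [D]
13: W B1 → L1 hit [D]
14: R B2 → L0 miss [-]

WB = [1, 2]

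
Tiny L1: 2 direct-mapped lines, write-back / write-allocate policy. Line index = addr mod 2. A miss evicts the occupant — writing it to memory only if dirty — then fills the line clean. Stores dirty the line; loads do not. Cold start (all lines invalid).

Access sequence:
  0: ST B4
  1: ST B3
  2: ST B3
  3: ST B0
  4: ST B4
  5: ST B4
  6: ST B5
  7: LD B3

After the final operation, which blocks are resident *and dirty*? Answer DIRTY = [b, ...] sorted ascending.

  0 | W B4 → L0 miss [D]
  1 | W B3 → L1 miss [D]
  2 | W B3 → L1 hit [D]
  3 | W B0 → L0 miss wb→B4 [D]
  4 | W B4 → L0 miss wb→B0 [D]
  5 | W B4 → L0 hit [D]
  6 | W B5 → L1 miss wb→B3 [D]
  7 | R B3 → L1 miss wb→B5 [-]

DIRTY = [4]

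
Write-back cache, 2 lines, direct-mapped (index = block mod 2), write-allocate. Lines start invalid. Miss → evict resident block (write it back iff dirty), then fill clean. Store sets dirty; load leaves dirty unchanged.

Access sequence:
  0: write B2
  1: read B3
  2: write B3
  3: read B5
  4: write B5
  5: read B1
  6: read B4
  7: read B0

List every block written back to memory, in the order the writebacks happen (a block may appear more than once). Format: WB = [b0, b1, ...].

0: W B2 → L0 miss [D]
1: R B3 → L1 miss [-]
2: W B3 → L1 hit [D]
3: R B5 → L1 miss wb→B3 [-]
4: W B5 → L1 hit [D]
5: R B1 → L1 miss wb→B5 [-]
6: R B4 → L0 miss wb→B2 [-]
7: R B0 → L0 miss [-]

WB = [3, 5, 2]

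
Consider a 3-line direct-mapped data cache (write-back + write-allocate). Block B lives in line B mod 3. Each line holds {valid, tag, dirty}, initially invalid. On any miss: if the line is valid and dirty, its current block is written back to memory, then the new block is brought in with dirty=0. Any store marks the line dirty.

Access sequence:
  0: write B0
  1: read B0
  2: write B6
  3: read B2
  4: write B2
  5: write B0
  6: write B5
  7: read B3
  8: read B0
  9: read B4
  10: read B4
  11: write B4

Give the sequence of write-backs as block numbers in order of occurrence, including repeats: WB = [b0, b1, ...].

0: W B0 -> L0 miss  d=D]
1: R B0 -> L0 hit  d=D]
2: W B6 -> L0 miss wb->B0  d=D]
3: R B2 -> L2 miss  d=-]
4: W B2 -> L2 hit  d=D]
5: W B0 -> L0 miss wb->B6  d=D]
6: W B5 -> L2 miss wb->B2  d=D]
7: R B3 -> L0 miss wb->B0  d=-]
8: R B0 -> L0 miss  d=-]
9: R B4 -> L1 miss  d=-]
10: R B4 -> L1 hit  d=-]
11: W B4 -> L1 hit  d=D]

WB = [0, 6, 2, 0]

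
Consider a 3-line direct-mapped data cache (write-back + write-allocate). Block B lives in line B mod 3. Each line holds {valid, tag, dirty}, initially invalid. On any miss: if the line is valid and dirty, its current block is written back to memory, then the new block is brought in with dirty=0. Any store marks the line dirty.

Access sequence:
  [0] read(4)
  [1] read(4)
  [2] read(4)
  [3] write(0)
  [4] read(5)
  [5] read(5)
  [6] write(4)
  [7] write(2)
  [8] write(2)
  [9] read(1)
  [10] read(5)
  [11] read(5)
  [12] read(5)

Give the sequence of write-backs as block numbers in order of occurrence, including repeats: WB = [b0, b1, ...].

WB = [4, 2]

0: R B4 -> L1 miss  d=-]
1: R B4 -> L1 hit  d=-]
2: R B4 -> L1 hit  d=-]
3: W B0 -> L0 miss  d=D]
4: R B5 -> L2 miss  d=-]
5: R B5 -> L2 hit  d=-]
6: W B4 -> L1 hit  d=D]
7: W B2 -> L2 miss  d=D]
8: W B2 -> L2 hit  d=D]
9: R B1 -> L1 miss wb->B4  d=-]
10: R B5 -> L2 miss wb->B2  d=-]
11: R B5 -> L2 hit  d=-]
12: R B5 -> L2 hit  d=-]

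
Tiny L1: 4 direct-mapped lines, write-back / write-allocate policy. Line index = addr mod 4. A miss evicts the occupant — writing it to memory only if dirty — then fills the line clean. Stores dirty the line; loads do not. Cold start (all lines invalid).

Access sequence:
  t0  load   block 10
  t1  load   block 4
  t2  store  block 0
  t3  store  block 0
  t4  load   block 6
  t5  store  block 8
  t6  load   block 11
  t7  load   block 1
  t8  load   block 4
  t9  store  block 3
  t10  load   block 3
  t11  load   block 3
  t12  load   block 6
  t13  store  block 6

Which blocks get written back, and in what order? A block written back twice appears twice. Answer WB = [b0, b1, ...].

WB = [0, 8]

0: R B10 -> L2 miss  d=-]
1: R B4 -> L0 miss  d=-]
2: W B0 -> L0 miss  d=D]
3: W B0 -> L0 hit  d=D]
4: R B6 -> L2 miss  d=-]
5: W B8 -> L0 miss wb->B0  d=D]
6: R B11 -> L3 miss  d=-]
7: R B1 -> L1 miss  d=-]
8: R B4 -> L0 miss wb->B8  d=-]
9: W B3 -> L3 miss  d=D]
10: R B3 -> L3 hit  d=D]
11: R B3 -> L3 hit  d=D]
12: R B6 -> L2 hit  d=-]
13: W B6 -> L2 hit  d=D]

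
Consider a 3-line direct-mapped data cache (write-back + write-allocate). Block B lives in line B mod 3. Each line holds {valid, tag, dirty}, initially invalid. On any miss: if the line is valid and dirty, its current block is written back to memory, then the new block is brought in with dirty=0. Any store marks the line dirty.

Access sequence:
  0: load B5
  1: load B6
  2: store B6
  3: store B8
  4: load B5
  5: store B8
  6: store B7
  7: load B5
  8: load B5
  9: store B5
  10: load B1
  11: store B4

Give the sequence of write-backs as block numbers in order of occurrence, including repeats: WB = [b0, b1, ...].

WB = [8, 8, 7]

  0 | R B5 → L2 miss [-]
  1 | R B6 → L0 miss [-]
  2 | W B6 → L0 hit [D]
  3 | W B8 → L2 miss [D]
  4 | R B5 → L2 miss wb→B8 [-]
  5 | W B8 → L2 miss [D]
  6 | W B7 → L1 miss [D]
  7 | R B5 → L2 miss wb→B8 [-]
  8 | R B5 → L2 hit [-]
  9 | W B5 → L2 hit [D]
  10 | R B1 → L1 miss wb→B7 [-]
  11 | W B4 → L1 miss [D]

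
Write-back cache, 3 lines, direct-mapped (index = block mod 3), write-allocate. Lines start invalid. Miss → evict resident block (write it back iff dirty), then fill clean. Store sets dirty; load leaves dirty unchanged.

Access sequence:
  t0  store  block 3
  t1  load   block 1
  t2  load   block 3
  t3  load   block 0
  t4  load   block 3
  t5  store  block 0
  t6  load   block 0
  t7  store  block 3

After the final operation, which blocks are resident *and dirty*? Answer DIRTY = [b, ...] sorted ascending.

DIRTY = [3]

  0 | W B3 → L0 miss [D]
  1 | R B1 → L1 miss [-]
  2 | R B3 → L0 hit [D]
  3 | R B0 → L0 miss wb→B3 [-]
  4 | R B3 → L0 miss [-]
  5 | W B0 → L0 miss [D]
  6 | R B0 → L0 hit [D]
  7 | W B3 → L0 miss wb→B0 [D]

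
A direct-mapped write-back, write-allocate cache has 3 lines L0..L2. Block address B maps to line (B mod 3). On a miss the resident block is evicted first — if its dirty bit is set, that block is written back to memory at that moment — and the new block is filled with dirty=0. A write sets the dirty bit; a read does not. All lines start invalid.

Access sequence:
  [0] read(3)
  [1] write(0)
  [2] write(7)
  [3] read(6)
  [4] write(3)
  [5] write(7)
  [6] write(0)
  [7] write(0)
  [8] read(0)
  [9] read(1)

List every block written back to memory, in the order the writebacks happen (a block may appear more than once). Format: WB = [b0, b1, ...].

WB = [0, 3, 7]

  0 | R B3 → L0 miss [-]
  1 | W B0 → L0 miss [D]
  2 | W B7 → L1 miss [D]
  3 | R B6 → L0 miss wb→B0 [-]
  4 | W B3 → L0 miss [D]
  5 | W B7 → L1 hit [D]
  6 | W B0 → L0 miss wb→B3 [D]
  7 | W B0 → L0 hit [D]
  8 | R B0 → L0 hit [D]
  9 | R B1 → L1 miss wb→B7 [-]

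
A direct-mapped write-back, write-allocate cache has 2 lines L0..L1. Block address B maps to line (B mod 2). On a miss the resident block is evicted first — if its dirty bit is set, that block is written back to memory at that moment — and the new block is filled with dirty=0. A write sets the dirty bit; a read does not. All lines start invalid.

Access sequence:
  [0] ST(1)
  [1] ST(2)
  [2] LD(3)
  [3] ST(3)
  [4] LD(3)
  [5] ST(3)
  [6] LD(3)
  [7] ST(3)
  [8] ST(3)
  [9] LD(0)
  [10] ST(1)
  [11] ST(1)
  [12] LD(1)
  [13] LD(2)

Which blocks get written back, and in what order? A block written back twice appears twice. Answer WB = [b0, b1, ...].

WB = [1, 2, 3]

0: W B1 -> L1 miss  d=D]
1: W B2 -> L0 miss  d=D]
2: R B3 -> L1 miss wb->B1  d=-]
3: W B3 -> L1 hit  d=D]
4: R B3 -> L1 hit  d=D]
5: W B3 -> L1 hit  d=D]
6: R B3 -> L1 hit  d=D]
7: W B3 -> L1 hit  d=D]
8: W B3 -> L1 hit  d=D]
9: R B0 -> L0 miss wb->B2  d=-]
10: W B1 -> L1 miss wb->B3  d=D]
11: W B1 -> L1 hit  d=D]
12: R B1 -> L1 hit  d=D]
13: R B2 -> L0 miss  d=-]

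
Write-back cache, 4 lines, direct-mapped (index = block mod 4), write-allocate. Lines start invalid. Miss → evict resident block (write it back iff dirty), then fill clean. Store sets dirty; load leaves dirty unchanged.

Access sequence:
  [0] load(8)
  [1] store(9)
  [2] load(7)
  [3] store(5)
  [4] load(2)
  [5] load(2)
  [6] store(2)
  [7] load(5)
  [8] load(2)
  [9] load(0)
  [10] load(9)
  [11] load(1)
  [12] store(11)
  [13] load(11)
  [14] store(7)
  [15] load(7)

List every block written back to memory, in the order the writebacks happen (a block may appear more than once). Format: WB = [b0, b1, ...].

  0 | R B8 → L0 miss [-]
  1 | W B9 → L1 miss [D]
  2 | R B7 → L3 miss [-]
  3 | W B5 → L1 miss wb→B9 [D]
  4 | R B2 → L2 miss [-]
  5 | R B2 → L2 hit [-]
  6 | W B2 → L2 hit [D]
  7 | R B5 → L1 hit [D]
  8 | R B2 → L2 hit [D]
  9 | R B0 → L0 miss [-]
  10 | R B9 → L1 miss wb→B5 [-]
  11 | R B1 → L1 miss [-]
  12 | W B11 → L3 miss [D]
  13 | R B11 → L3 hit [D]
  14 | W B7 → L3 miss wb→B11 [D]
  15 | R B7 → L3 hit [D]

WB = [9, 5, 11]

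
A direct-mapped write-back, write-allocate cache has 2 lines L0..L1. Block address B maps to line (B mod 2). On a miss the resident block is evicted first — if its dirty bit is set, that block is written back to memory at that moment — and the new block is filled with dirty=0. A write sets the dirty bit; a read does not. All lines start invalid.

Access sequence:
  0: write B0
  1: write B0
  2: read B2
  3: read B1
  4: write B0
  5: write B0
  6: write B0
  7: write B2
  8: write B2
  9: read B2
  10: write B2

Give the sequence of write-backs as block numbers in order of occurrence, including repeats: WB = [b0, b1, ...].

WB = [0, 0]

0: W B0 → L0 miss [D]
1: W B0 → L0 hit [D]
2: R B2 → L0 miss wb→B0 [-]
3: R B1 → L1 miss [-]
4: W B0 → L0 miss [D]
5: W B0 → L0 hit [D]
6: W B0 → L0 hit [D]
7: W B2 → L0 miss wb→B0 [D]
8: W B2 → L0 hit [D]
9: R B2 → L0 hit [D]
10: W B2 → L0 hit [D]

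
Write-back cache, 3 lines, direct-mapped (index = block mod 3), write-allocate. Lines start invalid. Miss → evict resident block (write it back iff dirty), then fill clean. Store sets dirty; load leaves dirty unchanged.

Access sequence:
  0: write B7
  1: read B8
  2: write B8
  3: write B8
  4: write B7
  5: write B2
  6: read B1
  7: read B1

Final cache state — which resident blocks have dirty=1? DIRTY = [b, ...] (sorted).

  0 | W B7 → L1 miss [D]
  1 | R B8 → L2 miss [-]
  2 | W B8 → L2 hit [D]
  3 | W B8 → L2 hit [D]
  4 | W B7 → L1 hit [D]
  5 | W B2 → L2 miss wb→B8 [D]
  6 | R B1 → L1 miss wb→B7 [-]
  7 | R B1 → L1 hit [-]

DIRTY = [2]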